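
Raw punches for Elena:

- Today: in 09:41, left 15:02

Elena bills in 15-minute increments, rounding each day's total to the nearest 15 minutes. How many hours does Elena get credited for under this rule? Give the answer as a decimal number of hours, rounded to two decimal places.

Today: 09:41–15:02 = 5 h 21 min → rounds to 5 h 15 min

5.25 hours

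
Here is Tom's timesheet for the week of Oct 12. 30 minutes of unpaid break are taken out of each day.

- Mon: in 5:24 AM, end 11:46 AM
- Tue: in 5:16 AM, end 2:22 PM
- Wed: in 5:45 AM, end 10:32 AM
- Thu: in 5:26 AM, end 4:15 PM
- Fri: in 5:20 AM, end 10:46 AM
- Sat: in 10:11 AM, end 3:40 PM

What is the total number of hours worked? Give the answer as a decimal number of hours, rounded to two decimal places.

Mon: 5:24 AM–11:46 AM = 6 h 22 min; less 30 min break → 5 h 52 min
Tue: 5:16 AM–2:22 PM = 9 h 6 min; less 30 min break → 8 h 36 min
Wed: 5:45 AM–10:32 AM = 4 h 47 min; less 30 min break → 4 h 17 min
Thu: 5:26 AM–4:15 PM = 10 h 49 min; less 30 min break → 10 h 19 min
Fri: 5:20 AM–10:46 AM = 5 h 26 min; less 30 min break → 4 h 56 min
Sat: 10:11 AM–3:40 PM = 5 h 29 min; less 30 min break → 4 h 59 min
Total: 5 h 52 min + 8 h 36 min + 4 h 17 min + 10 h 19 min + 4 h 56 min + 4 h 59 min = 38 h 59 min.

38.98 hours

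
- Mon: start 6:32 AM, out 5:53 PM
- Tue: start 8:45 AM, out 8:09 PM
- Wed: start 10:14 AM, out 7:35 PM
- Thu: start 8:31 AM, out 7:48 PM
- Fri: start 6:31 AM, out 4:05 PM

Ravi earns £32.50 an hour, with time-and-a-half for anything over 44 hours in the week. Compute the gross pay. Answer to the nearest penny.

Mon: 6:32 AM–5:53 PM = 11 h 21 min
Tue: 8:45 AM–8:09 PM = 11 h 24 min
Wed: 10:14 AM–7:35 PM = 9 h 21 min
Thu: 8:31 AM–7:48 PM = 11 h 17 min
Fri: 6:31 AM–4:05 PM = 9 h 34 min
Total worked: 52 h 57 min = 3177 min.
Regular 44 h 0 min = 2640 min at £32.50/h; overtime 8 h 57 min = 537 min at £48.75/h.
Pay = (2640 × £32.50 + 537 × £48.75) ÷ 60 = £1866.31.

£1866.31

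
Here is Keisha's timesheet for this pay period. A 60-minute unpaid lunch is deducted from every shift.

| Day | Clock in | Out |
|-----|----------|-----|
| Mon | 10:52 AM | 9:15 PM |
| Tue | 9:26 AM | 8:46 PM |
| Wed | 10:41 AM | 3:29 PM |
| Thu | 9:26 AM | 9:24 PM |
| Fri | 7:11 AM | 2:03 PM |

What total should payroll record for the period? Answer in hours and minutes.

Mon: 10:52 AM–9:15 PM = 10 h 23 min; less 60 min break → 9 h 23 min
Tue: 9:26 AM–8:46 PM = 11 h 20 min; less 60 min break → 10 h 20 min
Wed: 10:41 AM–3:29 PM = 4 h 48 min; less 60 min break → 3 h 48 min
Thu: 9:26 AM–9:24 PM = 11 h 58 min; less 60 min break → 10 h 58 min
Fri: 7:11 AM–2:03 PM = 6 h 52 min; less 60 min break → 5 h 52 min
Total: 9 h 23 min + 10 h 20 min + 3 h 48 min + 10 h 58 min + 5 h 52 min = 40 h 21 min.

40 h 21 min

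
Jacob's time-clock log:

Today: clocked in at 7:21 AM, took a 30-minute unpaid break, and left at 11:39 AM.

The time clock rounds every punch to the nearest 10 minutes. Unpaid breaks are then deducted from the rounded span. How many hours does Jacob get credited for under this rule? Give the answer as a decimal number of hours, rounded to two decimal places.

Today: in 7:21 AM→7:20 AM, out 11:39 AM→11:40 AM; 4 h 20 min − 30 min = 3 h 50 min

3.83 hours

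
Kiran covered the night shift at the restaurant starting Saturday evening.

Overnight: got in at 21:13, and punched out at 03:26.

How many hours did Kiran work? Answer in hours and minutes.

6 h 13 min

Overnight: 21:13 → midnight = 2 h 47 min; midnight → 03:26 = 3 h 26 min; span 6 h 13 min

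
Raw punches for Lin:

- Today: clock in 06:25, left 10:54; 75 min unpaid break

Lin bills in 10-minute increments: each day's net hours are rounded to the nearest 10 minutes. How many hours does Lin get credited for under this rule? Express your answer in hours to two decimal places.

Today: 06:25–10:54 = 4 h 29 min − 75 min = 3 h 14 min → rounds to 3 h 10 min

3.17 hours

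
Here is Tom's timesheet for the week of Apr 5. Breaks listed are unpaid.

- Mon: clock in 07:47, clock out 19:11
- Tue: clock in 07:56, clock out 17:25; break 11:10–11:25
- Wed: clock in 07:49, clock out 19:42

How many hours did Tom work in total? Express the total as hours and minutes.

Mon: 07:47–19:11 = 11 h 24 min
Tue: 07:56–17:25 = 9 h 29 min; less 15 min break → 9 h 14 min
Wed: 07:49–19:42 = 11 h 53 min
Total: 11 h 24 min + 9 h 14 min + 11 h 53 min = 32 h 31 min.

32 h 31 min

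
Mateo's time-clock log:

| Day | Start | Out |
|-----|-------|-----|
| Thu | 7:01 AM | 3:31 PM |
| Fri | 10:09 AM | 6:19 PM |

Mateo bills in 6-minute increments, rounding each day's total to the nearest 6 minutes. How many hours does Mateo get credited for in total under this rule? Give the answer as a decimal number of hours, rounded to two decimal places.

Thu: 7:01 AM–3:31 PM = 8 h 30 min → rounds to 8 h 30 min
Fri: 10:09 AM–6:19 PM = 8 h 10 min → rounds to 8 h 12 min
Total credited: 16 h 42 min.

16.70 hours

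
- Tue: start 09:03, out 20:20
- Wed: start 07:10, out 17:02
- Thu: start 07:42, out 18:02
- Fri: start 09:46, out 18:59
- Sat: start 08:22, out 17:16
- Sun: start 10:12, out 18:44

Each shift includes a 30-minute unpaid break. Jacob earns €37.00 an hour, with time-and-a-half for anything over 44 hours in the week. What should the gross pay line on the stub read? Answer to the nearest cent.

€2245.90

Tue: 09:03–20:20 = 11 h 17 min; less 30 min break → 10 h 47 min
Wed: 07:10–17:02 = 9 h 52 min; less 30 min break → 9 h 22 min
Thu: 07:42–18:02 = 10 h 20 min; less 30 min break → 9 h 50 min
Fri: 09:46–18:59 = 9 h 13 min; less 30 min break → 8 h 43 min
Sat: 08:22–17:16 = 8 h 54 min; less 30 min break → 8 h 24 min
Sun: 10:12–18:44 = 8 h 32 min; less 30 min break → 8 h 2 min
Total worked: 55 h 8 min = 3308 min.
Regular 44 h 0 min = 2640 min at €37.00/h; overtime 11 h 8 min = 668 min at €55.50/h.
Pay = (2640 × €37.00 + 668 × €55.50) ÷ 60 = €2245.90.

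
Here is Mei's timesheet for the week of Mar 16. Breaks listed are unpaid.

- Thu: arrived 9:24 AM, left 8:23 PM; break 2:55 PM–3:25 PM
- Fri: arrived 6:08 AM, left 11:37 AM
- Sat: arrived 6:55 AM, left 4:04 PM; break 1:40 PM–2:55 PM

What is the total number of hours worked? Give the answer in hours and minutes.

Thu: 9:24 AM–8:23 PM = 10 h 59 min; less 30 min break → 10 h 29 min
Fri: 6:08 AM–11:37 AM = 5 h 29 min
Sat: 6:55 AM–4:04 PM = 9 h 9 min; less 75 min break → 7 h 54 min
Total: 10 h 29 min + 5 h 29 min + 7 h 54 min = 23 h 52 min.

23 h 52 min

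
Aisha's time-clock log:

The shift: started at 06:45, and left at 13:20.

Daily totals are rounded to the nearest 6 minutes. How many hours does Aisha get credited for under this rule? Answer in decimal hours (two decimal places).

The shift: 06:45–13:20 = 6 h 35 min → rounds to 6 h 36 min

6.60 hours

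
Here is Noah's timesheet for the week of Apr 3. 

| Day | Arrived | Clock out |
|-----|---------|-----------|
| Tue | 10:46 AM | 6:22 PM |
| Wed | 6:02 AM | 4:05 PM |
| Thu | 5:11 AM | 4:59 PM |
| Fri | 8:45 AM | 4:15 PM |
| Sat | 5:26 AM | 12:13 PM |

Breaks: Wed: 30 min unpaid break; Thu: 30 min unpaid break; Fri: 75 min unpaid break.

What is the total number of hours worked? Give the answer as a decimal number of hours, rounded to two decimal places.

Tue: 10:46 AM–6:22 PM = 7 h 36 min
Wed: 6:02 AM–4:05 PM = 10 h 3 min; less 30 min break → 9 h 33 min
Thu: 5:11 AM–4:59 PM = 11 h 48 min; less 30 min break → 11 h 18 min
Fri: 8:45 AM–4:15 PM = 7 h 30 min; less 75 min break → 6 h 15 min
Sat: 5:26 AM–12:13 PM = 6 h 47 min
Total: 7 h 36 min + 9 h 33 min + 11 h 18 min + 6 h 15 min + 6 h 47 min = 41 h 29 min.

41.48 hours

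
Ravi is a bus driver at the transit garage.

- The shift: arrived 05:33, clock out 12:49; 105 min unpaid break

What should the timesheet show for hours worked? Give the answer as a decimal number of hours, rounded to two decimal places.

The shift: 05:33–12:49 = 7 h 16 min; less 105 min break → 5 h 31 min

5.52 hours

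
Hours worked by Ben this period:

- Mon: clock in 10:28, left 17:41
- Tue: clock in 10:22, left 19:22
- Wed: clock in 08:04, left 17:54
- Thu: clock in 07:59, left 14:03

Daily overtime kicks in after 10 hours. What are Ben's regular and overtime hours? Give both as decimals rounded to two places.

Regular 32.12 hours, overtime 0.00 hours

Mon: 10:28–17:41 = 7 h 13 min
Tue: 10:22–19:22 = 9 h 0 min
Wed: 08:04–17:54 = 9 h 50 min
Thu: 07:59–14:03 = 6 h 4 min
Mon reg 7 h 13 min / OT 0 h 0 min; Tue reg 9 h 0 min / OT 0 h 0 min; Wed reg 9 h 50 min / OT 0 h 0 min; Thu reg 6 h 4 min / OT 0 h 0 min.
Totals: regular 32 h 7 min, overtime 0 h 0 min.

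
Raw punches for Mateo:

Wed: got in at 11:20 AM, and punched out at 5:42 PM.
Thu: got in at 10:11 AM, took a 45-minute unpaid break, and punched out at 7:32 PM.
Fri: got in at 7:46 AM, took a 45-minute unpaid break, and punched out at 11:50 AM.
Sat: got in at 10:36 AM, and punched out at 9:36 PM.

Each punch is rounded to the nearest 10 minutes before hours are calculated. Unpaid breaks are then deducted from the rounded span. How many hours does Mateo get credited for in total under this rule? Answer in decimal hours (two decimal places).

Wed: in 11:20 AM→11:20 AM, out 5:42 PM→5:40 PM; 6 h 20 min
Thu: in 10:11 AM→10:10 AM, out 7:32 PM→7:30 PM; 9 h 20 min − 45 min = 8 h 35 min
Fri: in 7:46 AM→7:50 AM, out 11:50 AM→11:50 AM; 4 h 0 min − 45 min = 3 h 15 min
Sat: in 10:36 AM→10:40 AM, out 9:36 PM→9:40 PM; 11 h 0 min
Total credited: 29 h 10 min.

29.17 hours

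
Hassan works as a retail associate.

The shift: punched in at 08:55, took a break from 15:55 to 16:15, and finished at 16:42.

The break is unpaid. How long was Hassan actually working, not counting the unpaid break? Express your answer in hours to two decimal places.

7.45 hours

The shift: 08:55–16:42 = 7 h 47 min; less 20 min break → 7 h 27 min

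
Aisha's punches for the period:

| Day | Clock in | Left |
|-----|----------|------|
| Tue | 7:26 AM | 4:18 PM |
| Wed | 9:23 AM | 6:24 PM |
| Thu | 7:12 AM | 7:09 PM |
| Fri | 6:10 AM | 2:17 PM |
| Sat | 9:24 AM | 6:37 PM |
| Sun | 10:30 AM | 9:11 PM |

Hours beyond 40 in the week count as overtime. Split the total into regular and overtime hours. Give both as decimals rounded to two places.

Tue: 7:26 AM–4:18 PM = 8 h 52 min
Wed: 9:23 AM–6:24 PM = 9 h 1 min
Thu: 7:12 AM–7:09 PM = 11 h 57 min
Fri: 6:10 AM–2:17 PM = 8 h 7 min
Sat: 9:24 AM–6:37 PM = 9 h 13 min
Sun: 10:30 AM–9:11 PM = 10 h 41 min
Total worked: 57 h 51 min = 57.85 h.
Threshold 40 h → overtime 17 h 51 min, regular 40 h 0 min.

Regular 40.00 hours, overtime 17.85 hours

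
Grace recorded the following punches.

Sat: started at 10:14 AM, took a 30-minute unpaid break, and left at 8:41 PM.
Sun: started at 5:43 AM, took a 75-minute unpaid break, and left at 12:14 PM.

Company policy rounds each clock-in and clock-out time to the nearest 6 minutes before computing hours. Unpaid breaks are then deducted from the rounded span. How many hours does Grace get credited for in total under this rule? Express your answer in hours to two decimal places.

15.25 hours

Sat: in 10:14 AM→10:12 AM, out 8:41 PM→8:42 PM; 10 h 30 min − 30 min = 10 h 0 min
Sun: in 5:43 AM→5:42 AM, out 12:14 PM→12:12 PM; 6 h 30 min − 75 min = 5 h 15 min
Total credited: 15 h 15 min.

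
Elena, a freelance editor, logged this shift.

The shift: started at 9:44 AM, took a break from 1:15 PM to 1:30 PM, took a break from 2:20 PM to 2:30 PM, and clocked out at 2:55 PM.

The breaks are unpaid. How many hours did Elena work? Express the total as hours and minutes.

4 h 46 min

The shift: 9:44 AM–2:55 PM = 5 h 11 min; less 25 min break → 4 h 46 min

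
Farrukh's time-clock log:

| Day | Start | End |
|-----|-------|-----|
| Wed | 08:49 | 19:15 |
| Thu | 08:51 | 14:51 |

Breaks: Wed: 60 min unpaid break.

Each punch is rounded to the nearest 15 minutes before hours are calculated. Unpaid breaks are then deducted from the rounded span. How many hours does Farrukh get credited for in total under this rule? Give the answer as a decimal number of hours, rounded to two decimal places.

15.50 hours

Wed: in 08:49→08:45, out 19:15→19:15; 10 h 30 min − 60 min = 9 h 30 min
Thu: in 08:51→08:45, out 14:51→14:45; 6 h 0 min
Total credited: 15 h 30 min.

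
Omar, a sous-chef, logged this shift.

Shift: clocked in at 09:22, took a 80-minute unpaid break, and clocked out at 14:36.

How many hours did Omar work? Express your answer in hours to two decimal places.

Shift: 09:22–14:36 = 5 h 14 min; less 80 min break → 3 h 54 min

3.90 hours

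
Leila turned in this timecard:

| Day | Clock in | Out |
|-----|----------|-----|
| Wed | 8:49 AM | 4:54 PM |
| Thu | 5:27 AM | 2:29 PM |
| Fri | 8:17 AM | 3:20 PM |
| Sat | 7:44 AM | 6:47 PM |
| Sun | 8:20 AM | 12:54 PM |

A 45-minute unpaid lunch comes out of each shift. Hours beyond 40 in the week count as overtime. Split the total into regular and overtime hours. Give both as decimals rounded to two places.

Regular 36.03 hours, overtime 0.00 hours

Wed: 8:49 AM–4:54 PM = 8 h 5 min; less 45 min break → 7 h 20 min
Thu: 5:27 AM–2:29 PM = 9 h 2 min; less 45 min break → 8 h 17 min
Fri: 8:17 AM–3:20 PM = 7 h 3 min; less 45 min break → 6 h 18 min
Sat: 7:44 AM–6:47 PM = 11 h 3 min; less 45 min break → 10 h 18 min
Sun: 8:20 AM–12:54 PM = 4 h 34 min; less 45 min break → 3 h 49 min
Total worked: 36 h 2 min = 36.03 h.
Threshold 40 h → overtime 0 h 0 min, regular 36 h 2 min.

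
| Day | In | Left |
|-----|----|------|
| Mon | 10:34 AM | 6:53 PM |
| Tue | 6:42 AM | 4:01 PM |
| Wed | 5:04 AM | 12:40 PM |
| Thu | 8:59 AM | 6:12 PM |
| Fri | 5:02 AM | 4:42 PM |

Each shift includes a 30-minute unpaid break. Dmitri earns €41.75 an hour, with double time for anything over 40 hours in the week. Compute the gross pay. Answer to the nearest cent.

€1971.99

Mon: 10:34 AM–6:53 PM = 8 h 19 min; less 30 min break → 7 h 49 min
Tue: 6:42 AM–4:01 PM = 9 h 19 min; less 30 min break → 8 h 49 min
Wed: 5:04 AM–12:40 PM = 7 h 36 min; less 30 min break → 7 h 6 min
Thu: 8:59 AM–6:12 PM = 9 h 13 min; less 30 min break → 8 h 43 min
Fri: 5:02 AM–4:42 PM = 11 h 40 min; less 30 min break → 11 h 10 min
Total worked: 43 h 37 min = 2617 min.
Regular 40 h 0 min = 2400 min at €41.75/h; overtime 3 h 37 min = 217 min at €83.50/h.
Pay = (2400 × €41.75 + 217 × €83.50) ÷ 60 = €1971.99.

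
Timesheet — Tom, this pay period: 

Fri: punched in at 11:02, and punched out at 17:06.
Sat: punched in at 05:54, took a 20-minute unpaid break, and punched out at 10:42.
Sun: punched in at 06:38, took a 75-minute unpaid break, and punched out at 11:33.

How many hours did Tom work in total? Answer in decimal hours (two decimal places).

Fri: 11:02–17:06 = 6 h 4 min
Sat: 05:54–10:42 = 4 h 48 min; less 20 min break → 4 h 28 min
Sun: 06:38–11:33 = 4 h 55 min; less 75 min break → 3 h 40 min
Total: 6 h 4 min + 4 h 28 min + 3 h 40 min = 14 h 12 min.

14.20 hours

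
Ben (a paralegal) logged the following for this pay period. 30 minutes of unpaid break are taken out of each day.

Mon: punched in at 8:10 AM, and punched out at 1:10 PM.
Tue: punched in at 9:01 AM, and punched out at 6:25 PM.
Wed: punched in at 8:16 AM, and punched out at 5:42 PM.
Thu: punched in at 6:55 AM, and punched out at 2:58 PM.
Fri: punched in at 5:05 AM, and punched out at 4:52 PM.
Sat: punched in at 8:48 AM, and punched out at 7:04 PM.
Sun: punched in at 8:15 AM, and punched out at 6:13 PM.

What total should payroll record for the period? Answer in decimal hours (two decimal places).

60.40 hours

Mon: 8:10 AM–1:10 PM = 5 h 0 min; less 30 min break → 4 h 30 min
Tue: 9:01 AM–6:25 PM = 9 h 24 min; less 30 min break → 8 h 54 min
Wed: 8:16 AM–5:42 PM = 9 h 26 min; less 30 min break → 8 h 56 min
Thu: 6:55 AM–2:58 PM = 8 h 3 min; less 30 min break → 7 h 33 min
Fri: 5:05 AM–4:52 PM = 11 h 47 min; less 30 min break → 11 h 17 min
Sat: 8:48 AM–7:04 PM = 10 h 16 min; less 30 min break → 9 h 46 min
Sun: 8:15 AM–6:13 PM = 9 h 58 min; less 30 min break → 9 h 28 min
Total: 4 h 30 min + 8 h 54 min + 8 h 56 min + 7 h 33 min + 11 h 17 min + 9 h 46 min + 9 h 28 min = 60 h 24 min.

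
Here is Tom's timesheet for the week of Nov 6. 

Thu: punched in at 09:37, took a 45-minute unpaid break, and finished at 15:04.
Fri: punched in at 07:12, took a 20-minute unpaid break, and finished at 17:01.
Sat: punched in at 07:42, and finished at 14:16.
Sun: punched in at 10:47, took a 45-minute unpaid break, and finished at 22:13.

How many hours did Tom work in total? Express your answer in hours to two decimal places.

31.43 hours

Thu: 09:37–15:04 = 5 h 27 min; less 45 min break → 4 h 42 min
Fri: 07:12–17:01 = 9 h 49 min; less 20 min break → 9 h 29 min
Sat: 07:42–14:16 = 6 h 34 min
Sun: 10:47–22:13 = 11 h 26 min; less 45 min break → 10 h 41 min
Total: 4 h 42 min + 9 h 29 min + 6 h 34 min + 10 h 41 min = 31 h 26 min.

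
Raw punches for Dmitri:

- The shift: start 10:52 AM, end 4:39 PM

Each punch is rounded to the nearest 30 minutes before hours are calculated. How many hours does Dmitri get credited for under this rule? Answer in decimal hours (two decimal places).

5.50 hours

The shift: in 10:52 AM→11:00 AM, out 4:39 PM→4:30 PM; 5 h 30 min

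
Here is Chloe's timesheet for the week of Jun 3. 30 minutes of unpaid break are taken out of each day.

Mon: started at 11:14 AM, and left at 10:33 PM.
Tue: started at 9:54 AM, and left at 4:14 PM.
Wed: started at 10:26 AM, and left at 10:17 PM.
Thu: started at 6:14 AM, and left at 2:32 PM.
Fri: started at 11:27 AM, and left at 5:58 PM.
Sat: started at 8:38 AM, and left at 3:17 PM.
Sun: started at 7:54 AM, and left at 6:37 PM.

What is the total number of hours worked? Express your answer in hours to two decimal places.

58.18 hours

Mon: 11:14 AM–10:33 PM = 11 h 19 min; less 30 min break → 10 h 49 min
Tue: 9:54 AM–4:14 PM = 6 h 20 min; less 30 min break → 5 h 50 min
Wed: 10:26 AM–10:17 PM = 11 h 51 min; less 30 min break → 11 h 21 min
Thu: 6:14 AM–2:32 PM = 8 h 18 min; less 30 min break → 7 h 48 min
Fri: 11:27 AM–5:58 PM = 6 h 31 min; less 30 min break → 6 h 1 min
Sat: 8:38 AM–3:17 PM = 6 h 39 min; less 30 min break → 6 h 9 min
Sun: 7:54 AM–6:37 PM = 10 h 43 min; less 30 min break → 10 h 13 min
Total: 10 h 49 min + 5 h 50 min + 11 h 21 min + 7 h 48 min + 6 h 1 min + 6 h 9 min + 10 h 13 min = 58 h 11 min.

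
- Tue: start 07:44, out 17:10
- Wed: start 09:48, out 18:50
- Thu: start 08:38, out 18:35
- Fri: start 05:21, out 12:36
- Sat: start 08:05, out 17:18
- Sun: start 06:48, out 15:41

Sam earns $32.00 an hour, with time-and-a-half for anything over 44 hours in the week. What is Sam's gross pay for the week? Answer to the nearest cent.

$1876.80

Tue: 07:44–17:10 = 9 h 26 min
Wed: 09:48–18:50 = 9 h 2 min
Thu: 08:38–18:35 = 9 h 57 min
Fri: 05:21–12:36 = 7 h 15 min
Sat: 08:05–17:18 = 9 h 13 min
Sun: 06:48–15:41 = 8 h 53 min
Total worked: 53 h 46 min = 3226 min.
Regular 44 h 0 min = 2640 min at $32.00/h; overtime 9 h 46 min = 586 min at $48.00/h.
Pay = (2640 × $32.00 + 586 × $48.00) ÷ 60 = $1876.80.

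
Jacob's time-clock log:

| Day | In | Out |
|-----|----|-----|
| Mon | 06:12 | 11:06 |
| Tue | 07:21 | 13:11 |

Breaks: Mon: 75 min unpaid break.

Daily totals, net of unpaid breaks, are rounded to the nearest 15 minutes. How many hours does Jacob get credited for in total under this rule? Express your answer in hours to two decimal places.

9.50 hours

Mon: 06:12–11:06 = 4 h 54 min − 75 min = 3 h 39 min → rounds to 3 h 45 min
Tue: 07:21–13:11 = 5 h 50 min → rounds to 5 h 45 min
Total credited: 9 h 30 min.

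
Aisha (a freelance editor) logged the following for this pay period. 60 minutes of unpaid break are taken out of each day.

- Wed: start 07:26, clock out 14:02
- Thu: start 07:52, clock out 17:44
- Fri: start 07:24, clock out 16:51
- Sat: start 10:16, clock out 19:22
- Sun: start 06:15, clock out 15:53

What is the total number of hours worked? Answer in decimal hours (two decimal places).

39.65 hours

Wed: 07:26–14:02 = 6 h 36 min; less 60 min break → 5 h 36 min
Thu: 07:52–17:44 = 9 h 52 min; less 60 min break → 8 h 52 min
Fri: 07:24–16:51 = 9 h 27 min; less 60 min break → 8 h 27 min
Sat: 10:16–19:22 = 9 h 6 min; less 60 min break → 8 h 6 min
Sun: 06:15–15:53 = 9 h 38 min; less 60 min break → 8 h 38 min
Total: 5 h 36 min + 8 h 52 min + 8 h 27 min + 8 h 6 min + 8 h 38 min = 39 h 39 min.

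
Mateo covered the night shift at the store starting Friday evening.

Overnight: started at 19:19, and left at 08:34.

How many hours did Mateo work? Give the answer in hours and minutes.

Overnight: 19:19 → midnight = 4 h 41 min; midnight → 08:34 = 8 h 34 min; span 13 h 15 min

13 h 15 min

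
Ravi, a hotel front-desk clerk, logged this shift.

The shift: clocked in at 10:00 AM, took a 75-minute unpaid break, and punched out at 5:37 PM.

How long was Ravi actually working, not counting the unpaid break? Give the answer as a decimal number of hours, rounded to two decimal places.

The shift: 10:00 AM–5:37 PM = 7 h 37 min; less 75 min break → 6 h 22 min

6.37 hours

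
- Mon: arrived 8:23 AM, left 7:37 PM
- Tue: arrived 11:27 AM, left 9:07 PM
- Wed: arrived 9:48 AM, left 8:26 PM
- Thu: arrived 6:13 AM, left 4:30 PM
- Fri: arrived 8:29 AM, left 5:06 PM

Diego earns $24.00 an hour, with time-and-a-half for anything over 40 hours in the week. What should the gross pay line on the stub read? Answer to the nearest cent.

$1335.60

Mon: 8:23 AM–7:37 PM = 11 h 14 min
Tue: 11:27 AM–9:07 PM = 9 h 40 min
Wed: 9:48 AM–8:26 PM = 10 h 38 min
Thu: 6:13 AM–4:30 PM = 10 h 17 min
Fri: 8:29 AM–5:06 PM = 8 h 37 min
Total worked: 50 h 26 min = 3026 min.
Regular 40 h 0 min = 2400 min at $24.00/h; overtime 10 h 26 min = 626 min at $36.00/h.
Pay = (2400 × $24.00 + 626 × $36.00) ÷ 60 = $1335.60.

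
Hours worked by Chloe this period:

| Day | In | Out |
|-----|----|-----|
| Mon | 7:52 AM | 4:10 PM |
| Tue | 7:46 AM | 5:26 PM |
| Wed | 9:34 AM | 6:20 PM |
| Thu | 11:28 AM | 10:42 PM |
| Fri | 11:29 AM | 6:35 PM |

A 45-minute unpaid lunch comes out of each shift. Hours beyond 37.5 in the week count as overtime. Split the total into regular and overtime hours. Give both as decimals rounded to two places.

Mon: 7:52 AM–4:10 PM = 8 h 18 min; less 45 min break → 7 h 33 min
Tue: 7:46 AM–5:26 PM = 9 h 40 min; less 45 min break → 8 h 55 min
Wed: 9:34 AM–6:20 PM = 8 h 46 min; less 45 min break → 8 h 1 min
Thu: 11:28 AM–10:42 PM = 11 h 14 min; less 45 min break → 10 h 29 min
Fri: 11:29 AM–6:35 PM = 7 h 6 min; less 45 min break → 6 h 21 min
Total worked: 41 h 19 min = 41.32 h.
Threshold 37.5 h → overtime 3 h 49 min, regular 37 h 30 min.

Regular 37.50 hours, overtime 3.82 hours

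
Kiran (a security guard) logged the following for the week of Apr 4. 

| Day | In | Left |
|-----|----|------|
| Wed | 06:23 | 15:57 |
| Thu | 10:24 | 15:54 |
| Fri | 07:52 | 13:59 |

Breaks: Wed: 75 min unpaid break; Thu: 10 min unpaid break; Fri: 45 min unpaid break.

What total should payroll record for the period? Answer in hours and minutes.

Wed: 06:23–15:57 = 9 h 34 min; less 75 min break → 8 h 19 min
Thu: 10:24–15:54 = 5 h 30 min; less 10 min break → 5 h 20 min
Fri: 07:52–13:59 = 6 h 7 min; less 45 min break → 5 h 22 min
Total: 8 h 19 min + 5 h 20 min + 5 h 22 min = 19 h 1 min.

19 h 1 min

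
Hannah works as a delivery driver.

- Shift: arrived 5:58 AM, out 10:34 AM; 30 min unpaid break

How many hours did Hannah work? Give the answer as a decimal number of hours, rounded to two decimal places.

Shift: 5:58 AM–10:34 AM = 4 h 36 min; less 30 min break → 4 h 6 min

4.10 hours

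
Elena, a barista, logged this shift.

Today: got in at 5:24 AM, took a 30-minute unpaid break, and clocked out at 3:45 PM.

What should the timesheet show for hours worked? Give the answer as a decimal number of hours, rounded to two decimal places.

Today: 5:24 AM–3:45 PM = 10 h 21 min; less 30 min break → 9 h 51 min

9.85 hours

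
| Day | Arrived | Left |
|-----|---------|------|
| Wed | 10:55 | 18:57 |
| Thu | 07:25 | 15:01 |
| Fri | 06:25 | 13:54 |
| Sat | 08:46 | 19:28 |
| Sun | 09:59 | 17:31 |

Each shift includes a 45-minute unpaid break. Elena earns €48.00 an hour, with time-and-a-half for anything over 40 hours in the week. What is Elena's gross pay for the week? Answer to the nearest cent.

Wed: 10:55–18:57 = 8 h 2 min; less 45 min break → 7 h 17 min
Thu: 07:25–15:01 = 7 h 36 min; less 45 min break → 6 h 51 min
Fri: 06:25–13:54 = 7 h 29 min; less 45 min break → 6 h 44 min
Sat: 08:46–19:28 = 10 h 42 min; less 45 min break → 9 h 57 min
Sun: 09:59–17:31 = 7 h 32 min; less 45 min break → 6 h 47 min
Total worked: 37 h 36 min = 2256 min.
Regular 37 h 36 min = 2256 min at €48.00/h; overtime 0 h 0 min = 0 min at €72.00/h.
Pay = (2256 × €48.00 + 0 × €72.00) ÷ 60 = €1804.80.

€1804.80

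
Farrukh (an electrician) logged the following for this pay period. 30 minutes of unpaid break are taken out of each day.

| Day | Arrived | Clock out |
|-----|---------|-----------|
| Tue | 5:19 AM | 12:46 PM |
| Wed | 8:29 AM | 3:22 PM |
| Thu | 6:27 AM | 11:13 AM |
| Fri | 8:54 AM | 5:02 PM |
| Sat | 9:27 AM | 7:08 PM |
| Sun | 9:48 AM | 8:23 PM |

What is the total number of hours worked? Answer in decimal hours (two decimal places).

Tue: 5:19 AM–12:46 PM = 7 h 27 min; less 30 min break → 6 h 57 min
Wed: 8:29 AM–3:22 PM = 6 h 53 min; less 30 min break → 6 h 23 min
Thu: 6:27 AM–11:13 AM = 4 h 46 min; less 30 min break → 4 h 16 min
Fri: 8:54 AM–5:02 PM = 8 h 8 min; less 30 min break → 7 h 38 min
Sat: 9:27 AM–7:08 PM = 9 h 41 min; less 30 min break → 9 h 11 min
Sun: 9:48 AM–8:23 PM = 10 h 35 min; less 30 min break → 10 h 5 min
Total: 6 h 57 min + 6 h 23 min + 4 h 16 min + 7 h 38 min + 9 h 11 min + 10 h 5 min = 44 h 30 min.

44.50 hours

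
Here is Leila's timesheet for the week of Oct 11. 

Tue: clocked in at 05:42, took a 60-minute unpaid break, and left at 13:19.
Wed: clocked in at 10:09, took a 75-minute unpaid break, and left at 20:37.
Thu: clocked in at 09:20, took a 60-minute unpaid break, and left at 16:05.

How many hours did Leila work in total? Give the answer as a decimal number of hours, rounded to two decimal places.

21.58 hours

Tue: 05:42–13:19 = 7 h 37 min; less 60 min break → 6 h 37 min
Wed: 10:09–20:37 = 10 h 28 min; less 75 min break → 9 h 13 min
Thu: 09:20–16:05 = 6 h 45 min; less 60 min break → 5 h 45 min
Total: 6 h 37 min + 9 h 13 min + 5 h 45 min = 21 h 35 min.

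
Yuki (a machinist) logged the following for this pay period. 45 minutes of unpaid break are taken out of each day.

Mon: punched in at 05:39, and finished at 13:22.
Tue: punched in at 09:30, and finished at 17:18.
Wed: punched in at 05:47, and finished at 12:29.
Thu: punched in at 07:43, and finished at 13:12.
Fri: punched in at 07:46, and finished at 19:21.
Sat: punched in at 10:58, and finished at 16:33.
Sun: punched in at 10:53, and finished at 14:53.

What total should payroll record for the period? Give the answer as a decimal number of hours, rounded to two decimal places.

43.62 hours

Mon: 05:39–13:22 = 7 h 43 min; less 45 min break → 6 h 58 min
Tue: 09:30–17:18 = 7 h 48 min; less 45 min break → 7 h 3 min
Wed: 05:47–12:29 = 6 h 42 min; less 45 min break → 5 h 57 min
Thu: 07:43–13:12 = 5 h 29 min; less 45 min break → 4 h 44 min
Fri: 07:46–19:21 = 11 h 35 min; less 45 min break → 10 h 50 min
Sat: 10:58–16:33 = 5 h 35 min; less 45 min break → 4 h 50 min
Sun: 10:53–14:53 = 4 h 0 min; less 45 min break → 3 h 15 min
Total: 6 h 58 min + 7 h 3 min + 5 h 57 min + 4 h 44 min + 10 h 50 min + 4 h 50 min + 3 h 15 min = 43 h 37 min.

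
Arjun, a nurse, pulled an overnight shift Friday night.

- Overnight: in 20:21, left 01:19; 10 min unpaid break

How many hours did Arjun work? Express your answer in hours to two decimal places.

4.80 hours

Overnight: 20:21 → midnight = 3 h 39 min; midnight → 01:19 = 1 h 19 min; span 4 h 58 min; less 10 min break → 4 h 48 min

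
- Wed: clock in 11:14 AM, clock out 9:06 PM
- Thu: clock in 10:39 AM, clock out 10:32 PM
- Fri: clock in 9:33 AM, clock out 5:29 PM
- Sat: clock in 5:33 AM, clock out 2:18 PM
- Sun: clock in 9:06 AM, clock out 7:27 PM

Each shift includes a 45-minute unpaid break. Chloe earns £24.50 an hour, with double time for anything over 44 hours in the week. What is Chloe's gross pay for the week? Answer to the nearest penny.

£1128.63

Wed: 11:14 AM–9:06 PM = 9 h 52 min; less 45 min break → 9 h 7 min
Thu: 10:39 AM–10:32 PM = 11 h 53 min; less 45 min break → 11 h 8 min
Fri: 9:33 AM–5:29 PM = 7 h 56 min; less 45 min break → 7 h 11 min
Sat: 5:33 AM–2:18 PM = 8 h 45 min; less 45 min break → 8 h 0 min
Sun: 9:06 AM–7:27 PM = 10 h 21 min; less 45 min break → 9 h 36 min
Total worked: 45 h 2 min = 2702 min.
Regular 44 h 0 min = 2640 min at £24.50/h; overtime 1 h 2 min = 62 min at £49.00/h.
Pay = (2640 × £24.50 + 62 × £49.00) ÷ 60 = £1128.63.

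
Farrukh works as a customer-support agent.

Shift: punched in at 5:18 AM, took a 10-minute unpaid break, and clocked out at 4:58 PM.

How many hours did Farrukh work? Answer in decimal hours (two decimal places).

Shift: 5:18 AM–4:58 PM = 11 h 40 min; less 10 min break → 11 h 30 min

11.50 hours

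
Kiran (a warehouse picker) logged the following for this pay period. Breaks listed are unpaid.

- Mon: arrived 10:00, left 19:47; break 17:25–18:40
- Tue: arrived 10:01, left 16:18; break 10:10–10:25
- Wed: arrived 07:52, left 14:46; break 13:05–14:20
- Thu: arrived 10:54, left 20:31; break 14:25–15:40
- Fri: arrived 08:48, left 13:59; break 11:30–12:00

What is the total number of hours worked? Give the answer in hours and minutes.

33 h 16 min

Mon: 10:00–19:47 = 9 h 47 min; less 75 min break → 8 h 32 min
Tue: 10:01–16:18 = 6 h 17 min; less 15 min break → 6 h 2 min
Wed: 07:52–14:46 = 6 h 54 min; less 75 min break → 5 h 39 min
Thu: 10:54–20:31 = 9 h 37 min; less 75 min break → 8 h 22 min
Fri: 08:48–13:59 = 5 h 11 min; less 30 min break → 4 h 41 min
Total: 8 h 32 min + 6 h 2 min + 5 h 39 min + 8 h 22 min + 4 h 41 min = 33 h 16 min.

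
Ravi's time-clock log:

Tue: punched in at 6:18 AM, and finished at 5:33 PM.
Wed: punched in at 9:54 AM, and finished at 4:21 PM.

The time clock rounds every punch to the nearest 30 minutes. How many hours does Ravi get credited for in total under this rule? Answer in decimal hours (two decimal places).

Tue: in 6:18 AM→6:30 AM, out 5:33 PM→5:30 PM; 11 h 0 min
Wed: in 9:54 AM→10:00 AM, out 4:21 PM→4:30 PM; 6 h 30 min
Total credited: 17 h 30 min.

17.50 hours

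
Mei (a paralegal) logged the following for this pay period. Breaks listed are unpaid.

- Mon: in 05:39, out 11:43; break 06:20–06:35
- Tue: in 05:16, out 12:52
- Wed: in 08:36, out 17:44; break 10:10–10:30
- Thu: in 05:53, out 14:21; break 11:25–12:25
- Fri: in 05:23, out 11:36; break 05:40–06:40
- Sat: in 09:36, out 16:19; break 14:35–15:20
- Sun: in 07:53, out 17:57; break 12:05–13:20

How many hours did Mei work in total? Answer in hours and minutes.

49 h 41 min

Mon: 05:39–11:43 = 6 h 4 min; less 15 min break → 5 h 49 min
Tue: 05:16–12:52 = 7 h 36 min
Wed: 08:36–17:44 = 9 h 8 min; less 20 min break → 8 h 48 min
Thu: 05:53–14:21 = 8 h 28 min; less 60 min break → 7 h 28 min
Fri: 05:23–11:36 = 6 h 13 min; less 60 min break → 5 h 13 min
Sat: 09:36–16:19 = 6 h 43 min; less 45 min break → 5 h 58 min
Sun: 07:53–17:57 = 10 h 4 min; less 75 min break → 8 h 49 min
Total: 5 h 49 min + 7 h 36 min + 8 h 48 min + 7 h 28 min + 5 h 13 min + 5 h 58 min + 8 h 49 min = 49 h 41 min.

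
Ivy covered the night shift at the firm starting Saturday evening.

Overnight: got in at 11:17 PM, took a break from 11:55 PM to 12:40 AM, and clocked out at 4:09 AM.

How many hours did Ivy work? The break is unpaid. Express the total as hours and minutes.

4 h 7 min

Overnight: 11:17 PM → midnight = 0 h 43 min; midnight → 4:09 AM = 4 h 9 min; span 4 h 52 min; less 45 min break → 4 h 7 min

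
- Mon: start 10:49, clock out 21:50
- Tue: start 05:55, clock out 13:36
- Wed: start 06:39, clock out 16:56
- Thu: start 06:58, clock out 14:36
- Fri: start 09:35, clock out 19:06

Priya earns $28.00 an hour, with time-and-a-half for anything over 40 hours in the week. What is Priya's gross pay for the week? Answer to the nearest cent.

$1377.60

Mon: 10:49–21:50 = 11 h 1 min
Tue: 05:55–13:36 = 7 h 41 min
Wed: 06:39–16:56 = 10 h 17 min
Thu: 06:58–14:36 = 7 h 38 min
Fri: 09:35–19:06 = 9 h 31 min
Total worked: 46 h 8 min = 2768 min.
Regular 40 h 0 min = 2400 min at $28.00/h; overtime 6 h 8 min = 368 min at $42.00/h.
Pay = (2400 × $28.00 + 368 × $42.00) ÷ 60 = $1377.60.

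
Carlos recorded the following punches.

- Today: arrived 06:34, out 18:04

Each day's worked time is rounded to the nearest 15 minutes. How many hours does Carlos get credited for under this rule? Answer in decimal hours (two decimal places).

Today: 06:34–18:04 = 11 h 30 min → rounds to 11 h 30 min

11.50 hours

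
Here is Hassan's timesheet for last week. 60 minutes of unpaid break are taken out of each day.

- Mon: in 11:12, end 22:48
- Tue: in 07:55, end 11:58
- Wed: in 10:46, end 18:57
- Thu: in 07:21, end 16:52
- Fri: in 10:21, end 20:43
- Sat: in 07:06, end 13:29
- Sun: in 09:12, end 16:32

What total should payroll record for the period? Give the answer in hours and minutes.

Mon: 11:12–22:48 = 11 h 36 min; less 60 min break → 10 h 36 min
Tue: 07:55–11:58 = 4 h 3 min; less 60 min break → 3 h 3 min
Wed: 10:46–18:57 = 8 h 11 min; less 60 min break → 7 h 11 min
Thu: 07:21–16:52 = 9 h 31 min; less 60 min break → 8 h 31 min
Fri: 10:21–20:43 = 10 h 22 min; less 60 min break → 9 h 22 min
Sat: 07:06–13:29 = 6 h 23 min; less 60 min break → 5 h 23 min
Sun: 09:12–16:32 = 7 h 20 min; less 60 min break → 6 h 20 min
Total: 10 h 36 min + 3 h 3 min + 7 h 11 min + 8 h 31 min + 9 h 22 min + 5 h 23 min + 6 h 20 min = 50 h 26 min.

50 h 26 min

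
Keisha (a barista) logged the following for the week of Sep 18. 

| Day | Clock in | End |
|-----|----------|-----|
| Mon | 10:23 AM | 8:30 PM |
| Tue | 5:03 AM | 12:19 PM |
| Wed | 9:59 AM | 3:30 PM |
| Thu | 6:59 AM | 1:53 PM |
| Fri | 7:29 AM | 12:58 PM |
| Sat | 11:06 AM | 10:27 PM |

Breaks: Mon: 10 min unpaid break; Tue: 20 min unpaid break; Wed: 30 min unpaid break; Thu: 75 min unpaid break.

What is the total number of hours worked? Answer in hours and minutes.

Mon: 10:23 AM–8:30 PM = 10 h 7 min; less 10 min break → 9 h 57 min
Tue: 5:03 AM–12:19 PM = 7 h 16 min; less 20 min break → 6 h 56 min
Wed: 9:59 AM–3:30 PM = 5 h 31 min; less 30 min break → 5 h 1 min
Thu: 6:59 AM–1:53 PM = 6 h 54 min; less 75 min break → 5 h 39 min
Fri: 7:29 AM–12:58 PM = 5 h 29 min
Sat: 11:06 AM–10:27 PM = 11 h 21 min
Total: 9 h 57 min + 6 h 56 min + 5 h 1 min + 5 h 39 min + 5 h 29 min + 11 h 21 min = 44 h 23 min.

44 h 23 min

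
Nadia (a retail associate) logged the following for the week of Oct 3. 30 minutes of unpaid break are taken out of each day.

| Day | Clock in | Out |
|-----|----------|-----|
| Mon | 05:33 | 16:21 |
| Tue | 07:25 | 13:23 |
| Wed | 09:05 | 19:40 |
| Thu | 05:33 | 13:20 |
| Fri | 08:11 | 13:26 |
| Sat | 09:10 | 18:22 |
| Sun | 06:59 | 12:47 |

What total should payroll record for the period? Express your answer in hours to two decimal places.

Mon: 05:33–16:21 = 10 h 48 min; less 30 min break → 10 h 18 min
Tue: 07:25–13:23 = 5 h 58 min; less 30 min break → 5 h 28 min
Wed: 09:05–19:40 = 10 h 35 min; less 30 min break → 10 h 5 min
Thu: 05:33–13:20 = 7 h 47 min; less 30 min break → 7 h 17 min
Fri: 08:11–13:26 = 5 h 15 min; less 30 min break → 4 h 45 min
Sat: 09:10–18:22 = 9 h 12 min; less 30 min break → 8 h 42 min
Sun: 06:59–12:47 = 5 h 48 min; less 30 min break → 5 h 18 min
Total: 10 h 18 min + 5 h 28 min + 10 h 5 min + 7 h 17 min + 4 h 45 min + 8 h 42 min + 5 h 18 min = 51 h 53 min.

51.88 hours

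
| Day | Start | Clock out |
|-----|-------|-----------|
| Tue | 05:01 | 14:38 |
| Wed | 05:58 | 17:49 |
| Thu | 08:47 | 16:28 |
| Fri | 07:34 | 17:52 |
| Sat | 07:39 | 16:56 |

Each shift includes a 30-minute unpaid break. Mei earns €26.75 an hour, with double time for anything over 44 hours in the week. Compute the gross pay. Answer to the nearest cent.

€1296.48

Tue: 05:01–14:38 = 9 h 37 min; less 30 min break → 9 h 7 min
Wed: 05:58–17:49 = 11 h 51 min; less 30 min break → 11 h 21 min
Thu: 08:47–16:28 = 7 h 41 min; less 30 min break → 7 h 11 min
Fri: 07:34–17:52 = 10 h 18 min; less 30 min break → 9 h 48 min
Sat: 07:39–16:56 = 9 h 17 min; less 30 min break → 8 h 47 min
Total worked: 46 h 14 min = 2774 min.
Regular 44 h 0 min = 2640 min at €26.75/h; overtime 2 h 14 min = 134 min at €53.50/h.
Pay = (2640 × €26.75 + 134 × €53.50) ÷ 60 = €1296.48.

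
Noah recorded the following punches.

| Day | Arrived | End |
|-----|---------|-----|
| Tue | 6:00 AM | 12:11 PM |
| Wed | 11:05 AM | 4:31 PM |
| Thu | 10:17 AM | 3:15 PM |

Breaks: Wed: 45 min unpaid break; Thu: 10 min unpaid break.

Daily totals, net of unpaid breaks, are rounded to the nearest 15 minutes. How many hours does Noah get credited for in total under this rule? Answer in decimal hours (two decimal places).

Tue: 6:00 AM–12:11 PM = 6 h 11 min → rounds to 6 h 15 min
Wed: 11:05 AM–4:31 PM = 5 h 26 min − 45 min = 4 h 41 min → rounds to 4 h 45 min
Thu: 10:17 AM–3:15 PM = 4 h 58 min − 10 min = 4 h 48 min → rounds to 4 h 45 min
Total credited: 15 h 45 min.

15.75 hours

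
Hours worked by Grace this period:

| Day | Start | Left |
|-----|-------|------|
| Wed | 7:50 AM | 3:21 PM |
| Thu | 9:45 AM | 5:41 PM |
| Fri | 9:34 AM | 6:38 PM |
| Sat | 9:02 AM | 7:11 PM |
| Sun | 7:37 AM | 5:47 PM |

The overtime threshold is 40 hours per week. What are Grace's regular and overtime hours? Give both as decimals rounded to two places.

Wed: 7:50 AM–3:21 PM = 7 h 31 min
Thu: 9:45 AM–5:41 PM = 7 h 56 min
Fri: 9:34 AM–6:38 PM = 9 h 4 min
Sat: 9:02 AM–7:11 PM = 10 h 9 min
Sun: 7:37 AM–5:47 PM = 10 h 10 min
Total worked: 44 h 50 min = 44.83 h.
Threshold 40 h → overtime 4 h 50 min, regular 40 h 0 min.

Regular 40.00 hours, overtime 4.83 hours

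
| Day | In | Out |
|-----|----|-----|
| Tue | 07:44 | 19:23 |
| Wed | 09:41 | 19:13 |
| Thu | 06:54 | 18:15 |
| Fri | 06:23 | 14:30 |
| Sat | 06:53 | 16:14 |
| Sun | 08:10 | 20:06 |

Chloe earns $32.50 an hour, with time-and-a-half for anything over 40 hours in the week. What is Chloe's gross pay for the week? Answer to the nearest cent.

$2369.25

Tue: 07:44–19:23 = 11 h 39 min
Wed: 09:41–19:13 = 9 h 32 min
Thu: 06:54–18:15 = 11 h 21 min
Fri: 06:23–14:30 = 8 h 7 min
Sat: 06:53–16:14 = 9 h 21 min
Sun: 08:10–20:06 = 11 h 56 min
Total worked: 61 h 56 min = 3716 min.
Regular 40 h 0 min = 2400 min at $32.50/h; overtime 21 h 56 min = 1316 min at $48.75/h.
Pay = (2400 × $32.50 + 1316 × $48.75) ÷ 60 = $2369.25.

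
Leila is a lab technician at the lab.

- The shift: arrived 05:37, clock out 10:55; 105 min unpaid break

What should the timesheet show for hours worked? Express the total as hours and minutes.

The shift: 05:37–10:55 = 5 h 18 min; less 105 min break → 3 h 33 min

3 h 33 min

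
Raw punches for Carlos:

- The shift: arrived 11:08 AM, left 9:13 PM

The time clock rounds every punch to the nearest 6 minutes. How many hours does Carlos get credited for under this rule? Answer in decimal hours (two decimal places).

The shift: in 11:08 AM→11:06 AM, out 9:13 PM→9:12 PM; 10 h 6 min

10.10 hours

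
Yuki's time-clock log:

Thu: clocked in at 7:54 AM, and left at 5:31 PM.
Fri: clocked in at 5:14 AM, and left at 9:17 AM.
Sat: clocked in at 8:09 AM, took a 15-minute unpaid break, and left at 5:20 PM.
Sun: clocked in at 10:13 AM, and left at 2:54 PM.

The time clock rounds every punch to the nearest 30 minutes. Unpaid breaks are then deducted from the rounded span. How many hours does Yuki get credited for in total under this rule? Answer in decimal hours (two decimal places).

Thu: in 7:54 AM→8:00 AM, out 5:31 PM→5:30 PM; 9 h 30 min
Fri: in 5:14 AM→5:00 AM, out 9:17 AM→9:30 AM; 4 h 30 min
Sat: in 8:09 AM→8:00 AM, out 5:20 PM→5:30 PM; 9 h 30 min − 15 min = 9 h 15 min
Sun: in 10:13 AM→10:00 AM, out 2:54 PM→3:00 PM; 5 h 0 min
Total credited: 28 h 15 min.

28.25 hours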